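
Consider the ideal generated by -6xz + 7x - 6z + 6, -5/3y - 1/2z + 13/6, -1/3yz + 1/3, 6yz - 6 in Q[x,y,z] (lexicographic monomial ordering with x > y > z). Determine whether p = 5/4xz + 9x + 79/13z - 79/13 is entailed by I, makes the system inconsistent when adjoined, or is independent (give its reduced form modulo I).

5/4xz + 9x + 79/13z - 79/13 lies in I (it reduces to 0).

First compute the reduced Gröbner basis of I by Buchberger's algorithm.
f_1 = -6xz + 7x - 6z + 6, LT = xz.
f_2 = -5/3y - 1/2z + 13/6, LT = y.
f_3 = -1/3yz + 1/3, LT = yz.
f_4 = 6yz - 6, LT = yz.

S(f_1,f_3): lcm = xyz. S = -7/6xy + x + yz - y.
  leading term xy: subtract (7/10x)·f_2 from -7/6xy + x + yz - y → 7/20xz - 31/60x + yz - y
  leading term xz: subtract (-7/120)·f_1 from 7/20xz - 31/60x + yz - y → -13/120x + yz - y - 7/20z + 7/20
  leading term x: no divisor's leading term divides it; move -13/120x to the remainder.
  leading term yz: subtract (-3/5z)·f_2 from yz - y - 7/20z + 7/20 → -y - 3/10z^2 + 19/20z + 7/20
  leading term y: subtract (3/5)·f_2 from -y - 3/10z^2 + 19/20z + 7/20 → -3/10z^2 + 5/4z - 19/20
  leading term z^2: no divisor's leading term divides it; move -3/10z^2 to the remainder.
  leading term z: no divisor's leading term divides it; move 5/4z to the remainder.
  leading term 1: no divisor's leading term divides it; move -19/20 to the remainder.
  remainder -13/120x - 3/10z^2 + 5/4z - 19/20 ≠ 0; add h_5 = -13/120x - 3/10z^2 + 5/4z - 19/20 to the basis.

S(f_2,f_3): lcm = yz. S = 3/10z^2 - 13/10z + 1.
  leading term z^2: no divisor's leading term divides it; move 3/10z^2 to the remainder.
  leading term z: no divisor's leading term divides it; move -13/10z to the remainder.
  leading term 1: no divisor's leading term divides it; move 1 to the remainder.
  remainder 3/10z^2 - 13/10z + 1 ≠ 0; add h_6 = 3/10z^2 - 13/10z + 1 to the basis.

The other S-polynomials (S(f_1,f_2), S(f_1,f_4), S(f_2,f_4), S(f_3,f_4), S(f_1,h_5), S(f_2,h_5), S(f_3,h_5), S(f_4,h_5), S(f_1,h_6), S(f_2,h_6), S(f_3,h_6), S(f_4,h_6), S(h_5,h_6)) all reduce to 0 modulo the current basis, so we have a Gröbner basis.
Inter-reduce: drop elements whose leading term is divisible by another's, tail-reduce, and make monic.
Reduced Gröbner basis: {x + 6/13z - 6/13, y + 3/10z - 13/10, z^2 - 13/3z + 10/3}.
Label its elements g_1 = x + 6/13z - 6/13, g_2 = y + 3/10z - 13/10, g_3 = z^2 - 13/3z + 10/3.

Reduce p = 5/4xz + 9x + 79/13z - 79/13 modulo G:
  leading term xz: subtract (5/4z)·g_1 from 5/4xz + 9x + 79/13z - 79/13 → 9x - 15/26z^2 + 173/26z - 79/13
  leading term x: subtract (9)·g_1 from 9x - 15/26z^2 + 173/26z - 79/13 → -15/26z^2 + 5/2z - 25/13
  leading term z^2: subtract (-15/26)·g_3 from -15/26z^2 + 5/2z - 25/13 → 0
  normal form = 0.
Since the normal form is 0, p ∈ I.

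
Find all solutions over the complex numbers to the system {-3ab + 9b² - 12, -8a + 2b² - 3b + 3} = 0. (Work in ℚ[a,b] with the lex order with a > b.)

Compute a lex Gröbner basis by Buchberger's algorithm.
f_1 = -3ab + 9b² - 12, LT = ab.
f_2 = -8a + 2b² - 3b + 3, LT = a.

S(f_1,f_2): lcm = ab. S = ¼b³ - 27/8b² + ⅜b + 4.
  leading term b³: no divisor's leading term divides it; move ¼b³ to the remainder.
  leading term b²: no divisor's leading term divides it; move -27/8b² to the remainder.
  leading term b: no divisor's leading term divides it; move ⅜b to the remainder.
  leading term 1: no divisor's leading term divides it; move 4 to the remainder.
  remainder ¼b³ - 27/8b² + ⅜b + 4 ≠ 0; add h_3 = ¼b³ - 27/8b² + ⅜b + 4 to the basis.

The other S-polynomials (S(f_1,h_3), S(f_2,h_3)) all reduce to 0 modulo the current basis, so we have a Gröbner basis.
Inter-reduce: drop elements whose leading term is divisible by another's, tail-reduce, and make monic.
Reduced Gröbner basis: {a - ¼b² + ⅜b - ⅜, b³ - 27/2b² + 3/2b + 16}.

From the last basis element, b³ - 27/2b² + 3/2b + 16 = 0, so b takes values in {-1, 29/4 - 3*sqrt(65)/4, 3*sqrt(65)/4 + 29/4}. Each choice, substituted upward through the basis, yields the corresponding point(s) of the solution set.
  b = -1: the earlier basis element becomes a - 1 = 0, giving a = 1 — point (1, -1).
  b = 29/4 - 3*sqrt(65)/4: the earlier basis element becomes a - 319/16 + 39*sqrt(65)/16 = 0, giving a = 319/16 - 39*sqrt(65)/16 — point (319/16 - 39*sqrt(65)/16, 29/4 - 3*sqrt(65)/4).
  b = 3*sqrt(65)/4 + 29/4: the earlier basis element becomes a - 319/16 - 39*sqrt(65)/16 = 0, giving a = 39*sqrt(65)/16 + 319/16 — point (39*sqrt(65)/16 + 319/16, 3*sqrt(65)/4 + 29/4).
Each listed point satisfies every original equation (direct substitution).

{(1, -1), (319/16 - 39*sqrt(65)/16, 29/4 - 3*sqrt(65)/4), (39*sqrt(65)/16 + 319/16, 3*sqrt(65)/4 + 29/4)}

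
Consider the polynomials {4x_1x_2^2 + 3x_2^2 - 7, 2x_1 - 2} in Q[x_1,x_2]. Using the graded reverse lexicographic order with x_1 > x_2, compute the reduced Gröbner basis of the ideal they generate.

f_1 = 4x_1x_2^2 + 3x_2^2 - 7, LT = x_1x_2^2.
f_2 = 2x_1 - 2, LT = x_1.

S(f_1,f_2): lcm = x_1x_2^2. S = 7/4x_2^2 - 7/4.
  leading term x_2^2: no divisor's leading term divides it; move 7/4x_2^2 to the remainder.
  leading term 1: no divisor's leading term divides it; move -7/4 to the remainder.
  remainder 7/4x_2^2 - 7/4 ≠ 0; add g_3 = 7/4x_2^2 - 7/4 to the basis.

The other S-polynomials (S(f_1,g_3), S(f_2,g_3)) all reduce to 0 modulo the current basis, so we have a Gröbner basis.
Inter-reduce: drop elements whose leading term is divisible by another's, tail-reduce, and make monic.

G = {x_2^2 - 1, x_1 - 1}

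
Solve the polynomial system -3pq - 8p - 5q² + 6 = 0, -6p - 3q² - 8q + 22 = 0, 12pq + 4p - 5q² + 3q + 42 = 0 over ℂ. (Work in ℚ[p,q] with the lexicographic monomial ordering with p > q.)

{(-1, 2)}

Compute a lex Gröbner basis by Buchberger's algorithm.
f_1 = -3pq - 8p - 5q² + 6, LT = pq.
f_2 = -6p - 3q² - 8q + 22, LT = p.
f_3 = 12pq + 4p - 5q² + 3q + 42, LT = pq.

S(f_1,f_2): lcm = pq. S = 8/3p - ½q³ + ⅓q² + 11/3q - 2.
  leading term p: subtract (-4/9)·f_2 from 8/3p - ½q³ + ⅓q² + 11/3q - 2 → -½q³ - q² + 1/9q + 70/9
  leading term q³: no divisor's leading term divides it; move -½q³ to the remainder.
  leading term q²: no divisor's leading term divides it; move -q² to the remainder.
  leading term q: no divisor's leading term divides it; move 1/9q to the remainder.
  leading term 1: no divisor's leading term divides it; move 70/9 to the remainder.
  remainder -½q³ - q² + 1/9q + 70/9 ≠ 0; add h_4 = -½q³ - q² + 1/9q + 70/9 to the basis.

S(f_1,f_3): lcm = pq. S = 7/3p + 25/12q² - ¼q - 11/2.
  leading term p: subtract (-7/18)·f_2 from 7/3p + 25/12q² - ¼q - 11/2 → 11/12q² - 121/36q + 55/18
  leading term q²: no divisor's leading term divides it; move 11/12q² to the remainder.
  leading term q: no divisor's leading term divides it; move -121/36q to the remainder.
  leading term 1: no divisor's leading term divides it; move 55/18 to the remainder.
  remainder 11/12q² - 121/36q + 55/18 ≠ 0; add h_5 = 11/12q² - 121/36q + 55/18 to the basis.

S(f_3,h_4): lcm = pq³. S = -5/3pq² + 2/9pq + 140/9p - 5/12q⁴ + ¼q³ + 7/2q².
  leading term pq²: subtract (5/9q)·f_1 from -5/3pq² + 2/9pq + 140/9p - 5/12q⁴ + ¼q³ + 7/2q² → 14/3pq + 140/9p - 5/12q⁴ + 109/36q³ + 7/2q² - 10/3q
  leading term pq: subtract (-14/9)·f_1 from 14/3pq + 140/9p - 5/12q⁴ + 109/36q³ + 7/2q² - 10/3q → 28/9p - 5/12q⁴ + 109/36q³ - 77/18q² - 10/3q + 28/3
  leading term p: subtract (-14/27)·f_2 from 28/9p - 5/12q⁴ + 109/36q³ - 77/18q² - 10/3q + 28/3 → -5/12q⁴ + 109/36q³ - 35/6q² - 202/27q + 560/27
  leading term q⁴: subtract (⅚q)·h_4 from -5/12q⁴ + 109/36q³ - 35/6q² - 202/27q + 560/27 → 139/36q³ - 160/27q² - 377/27q + 560/27
  leading term q³: subtract (-139/18)·h_4 from 139/36q³ - 160/27q² - 377/27q + 560/27 → -737/54q² - 2123/162q + 6545/81
  leading term q²: subtract (-134/9)·h_5 from -737/54q² - 2123/162q + 6545/81 → -1705/27q + 3410/27
  leading term q: no divisor's leading term divides it; move -1705/27q to the remainder.
  leading term 1: no divisor's leading term divides it; move 3410/27 to the remainder.
  remainder -1705/27q + 3410/27 ≠ 0; add h_6 = -1705/27q + 3410/27 to the basis.

The other S-polynomials (S(f_2,f_3), S(f_1,h_4), S(f_2,h_4), S(f_1,h_5), S(f_2,h_5), S(f_3,h_5), S(h_4,h_5), S(f_1,h_6), S(f_2,h_6), S(f_3,h_6), S(h_4,h_6), S(h_5,h_6)) all reduce to 0 modulo the current basis, so we have a Gröbner basis.
Inter-reduce: drop elements whose leading term is divisible by another's, tail-reduce, and make monic.
Reduced Gröbner basis: {p + 1, q - 2}.

A lex Gröbner basis eliminates variables successively. Here q - 2 depends only on q, with roots {2}; lifting each root through the earlier basis elements recovers the full solutions.
  q = 2: the earlier basis element becomes p + 1 = 0, giving p = -1 — point (-1, 2).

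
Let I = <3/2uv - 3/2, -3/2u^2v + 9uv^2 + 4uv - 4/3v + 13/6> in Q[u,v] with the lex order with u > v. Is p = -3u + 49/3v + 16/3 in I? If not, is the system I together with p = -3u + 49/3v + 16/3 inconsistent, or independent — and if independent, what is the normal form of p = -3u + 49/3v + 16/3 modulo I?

Adjoining -3u + 49/3v + 16/3 makes the ideal the whole ring: the system is inconsistent.

First compute the reduced Gröbner basis of I by Buchberger's algorithm.
f_1 = 3/2uv - 3/2, LT = uv.
f_2 = -3/2u^2v + 9uv^2 + 4uv - 4/3v + 13/6, LT = u^2v.

S(f_1,f_2): lcm = u^2v. S = 6uv^2 + 8/3uv - u - 8/9v + 13/9.
  reduce S modulo (f_1, f_2):
  remainder -u + 46/9v + 37/9 ≠ 0; add h_3 = -u + 46/9v + 37/9 to the basis.

S(f_1,h_3): lcm = uv. S = 46/9v^2 + 37/9v - 1.
  reduce S modulo (f_1, f_2, h_3):
  remainder 46/9v^2 + 37/9v - 1 ≠ 0; add h_4 = 46/9v^2 + 37/9v - 1 to the basis.

The other S-polynomials (S(f_2,h_3), S(f_1,h_4), S(f_2,h_4), S(h_3,h_4)) all reduce to 0 modulo the current basis, so we have a Gröbner basis.
Inter-reduce: drop elements whose leading term is divisible by another's, tail-reduce, and make monic.
Reduced Gröbner basis: {u - 46/9v - 37/9, v^2 + 37/46v - 9/46}.
Label its elements g_1 = u - 46/9v - 37/9, g_2 = v^2 + 37/46v - 9/46.

Reduce p = -3u + 49/3v + 16/3 modulo G:
  leading term u: subtract (-3)·g_1 from -3u + 49/3v + 16/3 → v - 7
  leading term v: no divisor's leading term divides it; move v to the remainder.
  leading term 1: no divisor's leading term divides it; move -7 to the remainder.
  normal form = v - 7.
The normal form is nonzero, so p ∉ I. Since p minus its normal form lies in I, I + (p) = I + (r) where r = v - 7; decide whether this ideal is the whole ring.
Run Buchberger on G together with r (pairs among the g_i already reduce to 0 since G is a Gröbner basis):
g_1 = u - 46/9v - 37/9, LT = u.
g_2 = v^2 + 37/46v - 9/46, LT = v^2.
r = v - 7, LT = v.

S(g_2,r): lcm = v^2. S = 359/46v - 9/46.
  reduce S modulo (g_1, g_2, r):
  remainder 1252/23 ≠ 0; add m_4 = 1252/23 to the basis.

The other S-polynomials (S(g_1,g_2), S(g_1,r), S(g_1,m_4), S(g_2,m_4), S(r,m_4)) all reduce to 0 modulo the current basis, so we have a Gröbner basis.
Inter-reduce: drop elements whose leading term is divisible by another's, tail-reduce, and make monic.
Reduced Gröbner basis: {1}.
The reduced Gröbner basis of I + (p) is {1}: the ideal is the whole ring, so the enlarged system has no common solution — adjoining p is inconsistent.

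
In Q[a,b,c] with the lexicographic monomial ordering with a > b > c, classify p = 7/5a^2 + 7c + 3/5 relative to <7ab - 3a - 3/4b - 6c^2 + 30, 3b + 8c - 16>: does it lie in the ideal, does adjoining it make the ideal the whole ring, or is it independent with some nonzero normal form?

First compute the reduced Gröbner basis of I by Buchberger's algorithm.
f_1 = 7ab - 3a - 3/4b - 6c^2 + 30, LT = ab.
f_2 = 3b + 8c - 16, LT = b.

S(f_1,f_2): lcm = ab. S = -8/3ac + 103/21a - 3/28b - 6/7c^2 + 30/7.
  leading term ac: no divisor's leading term divides it; move -8/3ac to the remainder.
  leading term a: no divisor's leading term divides it; move 103/21a to the remainder.
  leading term b: subtract (-1/28)·f_2 from -3/28b - 6/7c^2 + 30/7 → -6/7c^2 + 2/7c + 26/7
  leading term c^2: no divisor's leading term divides it; move -6/7c^2 to the remainder.
  leading term c: no divisor's leading term divides it; move 2/7c to the remainder.
  leading term 1: no divisor's leading term divides it; move 26/7 to the remainder.
  remainder -8/3ac + 103/21a - 6/7c^2 + 2/7c + 26/7 ≠ 0; add h_3 = -8/3ac + 103/21a - 6/7c^2 + 2/7c + 26/7 to the basis.

The other S-polynomials (S(f_1,h_3), S(f_2,h_3)) all reduce to 0 modulo the current basis, so we have a Gröbner basis.
Inter-reduce: drop elements whose leading term is divisible by another's, tail-reduce, and make monic.
Reduced Gröbner basis: {ac - 103/56a + 9/28c^2 - 3/28c - 39/28, b + 8/3c - 16/3}.
Label its elements g_1 = ac - 103/56a + 9/28c^2 - 3/28c - 39/28, g_2 = b + 8/3c - 16/3.

Reduce p = 7/5a^2 + 7c + 3/5 modulo G:
  leading term a^2: no divisor's leading term divides it; move 7/5a^2 to the remainder.
  leading term c: no divisor's leading term divides it; move 7c to the remainder.
  leading term 1: no divisor's leading term divides it; move 3/5 to the remainder.
  normal form = 7/5a^2 + 7c + 3/5.
The normal form is nonzero, so p ∉ I. Since p minus its normal form lies in I, I + (p) = I + (r) where r = 7/5a^2 + 7c + 3/5; decide whether this ideal is the whole ring.
Run Buchberger on G together with r (pairs among the g_i already reduce to 0 since G is a Gröbner basis):
g_1 = ac - 103/56a + 9/28c^2 - 3/28c - 39/28, LT = ac.
g_2 = b + 8/3c - 16/3, LT = b.
r = 7/5a^2 + 7c + 3/5, LT = a^2.

S(g_1,r): lcm = a^2c. S = -103/56a^2 + 9/28ac^2 - 3/28ac - 39/28a - 5c^2 - 3/7c.
  leading term a^2: subtract (-515/392)·r from -103/56a^2 + 9/28ac^2 - 3/28ac - 39/28a - 5c^2 - 3/7c → 9/28ac^2 - 3/28ac - 39/28a - 5c^2 + 491/56c + 309/392
  leading term ac^2: subtract (9/28c)·g_1 from 9/28ac^2 - 3/28ac - 39/28a - 5c^2 + 491/56c + 309/392 → 759/1568ac - 39/28a - 81/784c^3 - 3893/784c^2 + 7225/784c + 309/392
  leading term ac: subtract (759/1568)·g_1 from 759/1568ac - 39/28a - 81/784c^3 - 3893/784c^2 + 7225/784c + 309/392 → -44127/87808a - 81/784c^3 - 224839/43904c^2 + 406877/43904c + 64209/43904
  leading term a: no divisor's leading term divides it; move -44127/87808a to the remainder.
  leading term c^3: no divisor's leading term divides it; move -81/784c^3 to the remainder.
  leading term c^2: no divisor's leading term divides it; move -224839/43904c^2 to the remainder.
  leading term c: no divisor's leading term divides it; move 406877/43904c to the remainder.
  leading term 1: no divisor's leading term divides it; move 64209/43904 to the remainder.
  remainder -44127/87808a - 81/784c^3 - 224839/43904c^2 + 406877/43904c + 64209/43904 ≠ 0; add m_4 = -44127/87808a - 81/784c^3 - 224839/43904c^2 + 406877/43904c + 64209/43904 to the basis.

S(g_1,m_4): lcm = ac. S = -103/56a - 1008/4903c^4 - 449678/44127c^3 + 23182255/1235556c^2 + 1154441/411852c - 39/28.
  leading term a: subtract (161504/44127)·m_4 from -103/56a - 1008/4903c^4 - 449678/44127c^3 + 23182255/1235556c^2 + 1154441/411852c - 39/28 → -1008/4903c^4 - 432992/44127c^3 + 1655024/44127c^2 - 1373036/44127c - 99220/14709
  leading term c^4: no divisor's leading term divides it; move -1008/4903c^4 to the remainder.
  leading term c^3: no divisor's leading term divides it; move -432992/44127c^3 to the remainder.
  leading term c^2: no divisor's leading term divides it; move 1655024/44127c^2 to the remainder.
  leading term c: no divisor's leading term divides it; move -1373036/44127c to the remainder.
  leading term 1: no divisor's leading term divides it; move -99220/14709 to the remainder.
  remainder -1008/4903c^4 - 432992/44127c^3 + 1655024/44127c^2 - 1373036/44127c - 99220/14709 ≠ 0; add m_5 = -1008/4903c^4 - 432992/44127c^3 + 1655024/44127c^2 - 1373036/44127c - 99220/14709 to the basis.

The other S-polynomials (S(g_1,g_2), S(g_2,r), S(g_2,m_4), S(r,m_4), S(g_1,m_5), S(g_2,m_5), S(r,m_5), S(m_4,m_5)) all reduce to 0 modulo the current basis, so we have a Gröbner basis.
Inter-reduce: drop elements whose leading term is divisible by another's, tail-reduce, and make monic.
Reduced Gröbner basis: {a + 1008/4903c^3 + 449678/44127c^2 - 813754/44127c - 42806/14709, b + 8/3c - 16/3, c^4 + 3866/81c^3 - 14777/81c^2 + 49037/324c + 24805/756}.
The reduced Gröbner basis of I + (p) is {a + 1008/4903c^3 + 449678/44127c^2 - 813754/44127c - 42806/14709, b + 8/3c - 16/3, c^4 + 3866/81c^3 - 14777/81c^2 + 49037/324c + 24805/756} ≠ {1}, a proper ideal, so the enlarged system stays consistent: p is independent of I, with normal form 7/5a^2 + 7c + 3/5.

Ideal membership is decidable via reduction modulo a Gröbner basis.

7/5a^2 + 7c + 3/5 is independent of I; its normal form modulo I is 7/5a^2 + 7c + 3/5.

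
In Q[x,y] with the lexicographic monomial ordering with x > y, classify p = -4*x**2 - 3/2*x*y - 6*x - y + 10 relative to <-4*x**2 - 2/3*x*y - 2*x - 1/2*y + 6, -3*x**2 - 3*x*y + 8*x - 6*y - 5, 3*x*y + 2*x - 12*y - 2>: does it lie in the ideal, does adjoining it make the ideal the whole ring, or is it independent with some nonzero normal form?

-4*x**2 - 3/2*x*y - 6*x - y + 10 lies in I (it reduces to 0).

First compute the reduced Gröbner basis of I by Buchberger's algorithm.
f_1 = -4*x**2 - 2/3*x*y - 2*x - 1/2*y + 6, LT = x**2.
f_2 = -3*x**2 - 3*x*y + 8*x - 6*y - 5, LT = x**2.
f_3 = 3*x*y + 2*x - 12*y - 2, LT = x*y.

S(f_1,f_2): lcm = x**2. S = -5/6*x*y + 19/6*x - 15/8*y - 19/6.
  leading term x*y: subtract (-5/18)·f_3 from -5/6*x*y + 19/6*x - 15/8*y - 19/6 → 67/18*x - 125/24*y - 67/18
  leading term x: no divisor's leading term divides it; move 67/18*x to the remainder.
  leading term y: no divisor's leading term divides it; move -125/24*y to the remainder.
  leading term 1: no divisor's leading term divides it; move -67/18 to the remainder.
  remainder 67/18*x - 125/24*y - 67/18 ≠ 0; add h_4 = 67/18*x - 125/24*y - 67/18 to the basis.

S(f_1,f_3): lcm = x**2*y. S = -2/3*x**2 + 1/6*x*y**2 + 9/2*x*y + 2/3*x + 1/8*y**2 - 3/2*y.
  leading term x**2: subtract (1/6)·f_1 from -2/3*x**2 + 1/6*x*y**2 + 9/2*x*y + 2/3*x + 1/8*y**2 - 3/2*y → 1/6*x*y**2 + 83/18*x*y + x + 1/8*y**2 - 17/12*y - 1
  leading term x*y**2: subtract (1/18*y)·f_3 from 1/6*x*y**2 + 83/18*x*y + x + 1/8*y**2 - 17/12*y - 1 → 9/2*x*y + x + 19/24*y**2 - 47/36*y - 1
  leading term x*y: subtract (3/2)·f_3 from 9/2*x*y + x + 19/24*y**2 - 47/36*y - 1 → -2*x + 19/24*y**2 + 601/36*y + 2
  leading term x: subtract (-36/67)·h_4 from -2*x + 19/24*y**2 + 601/36*y + 2 → 19/24*y**2 + 33517/2412*y
  leading term y**2: no divisor's leading term divides it; move 19/24*y**2 to the remainder.
  leading term y: no divisor's leading term divides it; move 33517/2412*y to the remainder.
  remainder 19/24*y**2 + 33517/2412*y ≠ 0; add h_5 = 19/24*y**2 + 33517/2412*y to the basis.

S(f_2,f_3): lcm = x**2*y. S = -2/3*x**2 + x*y**2 + 4/3*x*y + 2/3*x + 2*y**2 + 5/3*y.
  leading term x**2: subtract (1/6)·f_1 from -2/3*x**2 + x*y**2 + 4/3*x*y + 2/3*x + 2*y**2 + 5/3*y → x*y**2 + 13/9*x*y + x + 2*y**2 + 7/4*y - 1
  leading term x*y**2: subtract (1/3*y)·f_3 from x*y**2 + 13/9*x*y + x + 2*y**2 + 7/4*y - 1 → 7/9*x*y + x + 6*y**2 + 29/12*y - 1
  leading term x*y: subtract (7/27)·f_3 from 7/9*x*y + x + 6*y**2 + 29/12*y - 1 → 13/27*x + 6*y**2 + 199/36*y - 13/27
  leading term x: subtract (26/201)·h_4 from 13/27*x + 6*y**2 + 199/36*y - 13/27 → 6*y**2 + 831/134*y
  leading term y**2: subtract (144/19)·h_5 from 6*y**2 + 831/134*y → -252347/2546*y
  leading term y: no divisor's leading term divides it; move -252347/2546*y to the remainder.
  remainder -252347/2546*y ≠ 0; add h_6 = -252347/2546*y to the basis.

S(f_1,h_4): lcm = x**2. S = 1259/804*x*y + 3/2*x + 1/8*y - 3/2.
  leading term x*y: subtract (1259/2412)·f_3 from 1259/804*x*y + 3/2*x + 1/8*y - 3/2 → 275/603*x + 10273/1608*y - 275/603
  leading term x: subtract (550/4489)·h_4 from 275/603*x + 10273/1608*y - 275/603 → 252347/35912*y
  leading term y: subtract (-19/268)·h_6 from 252347/35912*y → 0
  remainder 0.

S(f_2,h_4): lcm = x**2. S = 643/268*x*y - 5/3*x + 2*y + 5/3.
  leading term x*y: subtract (643/804)·f_3 from 643/268*x*y - 5/3*x + 2*y + 5/3 → -1313/402*x + 777/67*y + 1313/402
  leading term x: subtract (-3939/4489)·h_4 from -1313/402*x + 777/67*y + 1313/402 → 252347/35912*y
  leading term y: subtract (-19/268)·h_6 from 252347/35912*y → 0
  remainder 0.

S(f_3,h_4): lcm = x*y. S = 2/3*x + 375/268*y**2 - 3*y - 2/3.
  leading term x: subtract (12/67)·h_4 from 2/3*x + 375/268*y**2 - 3*y - 2/3 → 375/268*y**2 - 277/134*y
  leading term y**2: subtract (2250/1273)·h_5 from 375/268*y**2 - 277/134*y → -2271123/85291*y
  leading term y: subtract (18/67)·h_6 from -2271123/85291*y → 0
  remainder 0.

S(f_1,h_5): leading monomials are coprime, so the S-polynomial reduces to 0 (Buchberger's first criterion).
S(f_2,h_5): leading monomials are coprime, so the S-polynomial reduces to 0 (Buchberger's first criterion).
S(f_3,h_5): lcm = x*y**2. S = -21496/1273*x*y - 4*y**2 - 2/3*y.
  leading term x*y: subtract (-21496/3819)·f_3 from -21496/1273*x*y - 4*y**2 - 2/3*y → 42992/3819*x - 4*y**2 - 260498/3819*y - 42992/3819
  leading term x: subtract (257952/85291)·h_4 from 42992/3819*x - 4*y**2 - 260498/3819*y - 42992/3819 → -4*y**2 - 13422866/255873*y
  leading term y**2: subtract (-96/19)·h_5 from -4*y**2 - 13422866/255873*y → 1514082/85291*y
  leading term y: subtract (-12/67)·h_6 from 1514082/85291*y → 0
  remainder 0.

S(h_4,h_5): leading monomials are coprime, so the S-polynomial reduces to 0 (Buchberger's first criterion).
S(f_1,h_6): leading monomials are coprime, so the S-polynomial reduces to 0 (Buchberger's first criterion).
S(f_2,h_6): leading monomials are coprime, so the S-polynomial reduces to 0 (Buchberger's first criterion).
S(f_3,h_6): lcm = x*y. S = 2/3*x - 4*y - 2/3.
  leading term x: subtract (12/67)·h_4 from 2/3*x - 4*y - 2/3 → -411/134*y
  leading term y: subtract (7809/252347)·h_6 from -411/134*y → 0
  remainder 0.

S(h_4,h_6): leading monomials are coprime, so the S-polynomial reduces to 0 (Buchberger's first criterion).
S(h_5,h_6): lcm = y**2. S = 67034/3819*y.
  leading term y: subtract (-484/2733)·h_6 from 67034/3819*y → 0
  remainder 0.

Every S-polynomial of the final basis reduces to 0, so we have a Gröbner basis.
Inter-reduce: drop elements whose leading term is divisible by another's, tail-reduce, and make monic.
Reduced Gröbner basis: {x - 1, y}.
Label its elements g_1 = x - 1, g_2 = y.

Reduce p = -4*x**2 - 3/2*x*y - 6*x - y + 10 modulo G:
  leading term x**2: subtract (-4*x)·g_1 from -4*x**2 - 3/2*x*y - 6*x - y + 10 → -3/2*x*y - 10*x - y + 10
  leading term x*y: subtract (-3/2*y)·g_1 from -3/2*x*y - 10*x - y + 10 → -10*x - 5/2*y + 10
  leading term x: subtract (-10)·g_1 from -10*x - 5/2*y + 10 → -5/2*y
  leading term y: subtract (-5/2)·g_2 from -5/2*y → 0
  normal form = 0.
Since the normal form is 0, p ∈ I.

The remainder on division by a Gröbner basis is unique — it is the normal form.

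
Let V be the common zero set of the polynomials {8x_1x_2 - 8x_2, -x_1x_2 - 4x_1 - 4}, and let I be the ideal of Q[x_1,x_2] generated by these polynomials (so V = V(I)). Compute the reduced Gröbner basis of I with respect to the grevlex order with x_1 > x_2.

G = {x_2^2 + 8x_2, x_1 + 1/4x_2 + 1}

Buchberger's algorithm terminates because the ascending chain of leading-term ideals stabilizes.

f_1 = 8x_1x_2 - 8x_2, LT = x_1x_2.
f_2 = -x_1x_2 - 4x_1 - 4, LT = x_1x_2.

S(f_1,f_2): lcm = x_1x_2. S = -4x_1 - x_2 - 4.
  leading term x_1: no divisor's leading term divides it; move -4x_1 to the remainder.
  leading term x_2: no divisor's leading term divides it; move -x_2 to the remainder.
  leading term 1: no divisor's leading term divides it; move -4 to the remainder.
  remainder -4x_1 - x_2 - 4 ≠ 0; add g_3 = -4x_1 - x_2 - 4 to the basis.

S(f_1,g_3): lcm = x_1x_2. S = -1/4x_2^2 - 2x_2.
  leading term x_2^2: no divisor's leading term divides it; move -1/4x_2^2 to the remainder.
  leading term x_2: no divisor's leading term divides it; move -2x_2 to the remainder.
  remainder -1/4x_2^2 - 2x_2 ≠ 0; add g_4 = -1/4x_2^2 - 2x_2 to the basis.

The other S-polynomials (S(f_2,g_3), S(f_1,g_4), S(f_2,g_4), S(g_3,g_4)) all reduce to 0 modulo the current basis, so we have a Gröbner basis.
Inter-reduce: drop elements whose leading term is divisible by another's, tail-reduce, and make monic.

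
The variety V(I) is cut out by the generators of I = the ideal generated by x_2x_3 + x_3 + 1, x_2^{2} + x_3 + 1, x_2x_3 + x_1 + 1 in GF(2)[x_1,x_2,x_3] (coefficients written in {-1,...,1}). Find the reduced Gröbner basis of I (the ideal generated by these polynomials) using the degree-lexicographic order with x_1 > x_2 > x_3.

This is the nonlinear analogue of row-reducing a linear system.

f_1 = x_2x_3 + x_3 + 1, LT = x_2x_3.
f_2 = x_2^{2} + x_3 + 1, LT = x_2^{2}.
f_3 = x_2x_3 + x_1 + 1, LT = x_2x_3.

S(f_1,f_2): lcm = x_2^{2}x_3. S = x_2x_3 + x_3^{2} + x_2 + x_3.
  leading term x_2x_3: subtract (1)·f_1 from x_2x_3 + x_3^{2} + x_2 + x_3 → x_3^{2} + x_2 + 1
  leading term x_3^{2}: no divisor's leading term divides it; move x_3^{2} to the remainder.
  leading term x_2: no divisor's leading term divides it; move x_2 to the remainder.
  leading term 1: no divisor's leading term divides it; move 1 to the remainder.
  remainder x_3^{2} + x_2 + 1 ≠ 0; add g_4 = x_3^{2} + x_2 + 1 to the basis.

S(f_1,f_3): lcm = x_2x_3. S = x_1 + x_3.
  leading term x_1: no divisor's leading term divides it; move x_1 to the remainder.
  leading term x_3: no divisor's leading term divides it; move x_3 to the remainder.
  remainder x_1 + x_3 ≠ 0; add g_5 = x_1 + x_3 to the basis.

The other S-polynomials (S(f_2,f_3), S(f_1,g_4), S(f_2,g_4), S(f_3,g_4), S(f_1,g_5), S(f_2,g_5), S(f_3,g_5), S(g_4,g_5)) all reduce to 0 modulo the current basis, so we have a Gröbner basis.
Inter-reduce: drop elements whose leading term is divisible by another's, tail-reduce, and make monic.

G = {x_2^{2} + x_3 + 1, x_2x_3 + x_3 + 1, x_3^{2} + x_2 + 1, x_1 + x_3}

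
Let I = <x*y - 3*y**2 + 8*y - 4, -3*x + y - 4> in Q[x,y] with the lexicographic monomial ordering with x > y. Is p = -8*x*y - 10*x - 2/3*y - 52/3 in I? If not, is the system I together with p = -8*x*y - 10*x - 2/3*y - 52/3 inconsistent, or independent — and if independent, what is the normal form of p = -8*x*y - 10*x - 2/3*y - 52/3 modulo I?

-8*x*y - 10*x - 2/3*y - 52/3 lies in I (it reduces to 0).

First compute the reduced Gröbner basis of I by Buchberger's algorithm.
f_1 = x*y - 3*y**2 + 8*y - 4, LT = x*y.
f_2 = -3*x + y - 4, LT = x.

S(f_1,f_2): lcm = x*y. S = -8/3*y**2 + 20/3*y - 4.
  leading term y**2: no divisor's leading term divides it; move -8/3*y**2 to the remainder.
  leading term y: no divisor's leading term divides it; move 20/3*y to the remainder.
  leading term 1: no divisor's leading term divides it; move -4 to the remainder.
  remainder -8/3*y**2 + 20/3*y - 4 ≠ 0; add h_3 = -8/3*y**2 + 20/3*y - 4 to the basis.

The other S-polynomials (S(f_1,h_3), S(f_2,h_3)) all reduce to 0 modulo the current basis, so we have a Gröbner basis.
Inter-reduce: drop elements whose leading term is divisible by another's, tail-reduce, and make monic.
Reduced Gröbner basis: {x - 1/3*y + 4/3, y**2 - 5/2*y + 3/2}.
Label its elements g_1 = x - 1/3*y + 4/3, g_2 = y**2 - 5/2*y + 3/2.

Reduce p = -8*x*y - 10*x - 2/3*y - 52/3 modulo G:
  leading term x*y: subtract (-8*y)·g_1 from -8*x*y - 10*x - 2/3*y - 52/3 → -10*x - 8/3*y**2 + 10*y - 52/3
  leading term x: subtract (-10)·g_1 from -10*x - 8/3*y**2 + 10*y - 52/3 → -8/3*y**2 + 20/3*y - 4
  leading term y**2: subtract (-8/3)·g_2 from -8/3*y**2 + 20/3*y - 4 → 0
  normal form = 0.
Since the normal form is 0, p ∈ I.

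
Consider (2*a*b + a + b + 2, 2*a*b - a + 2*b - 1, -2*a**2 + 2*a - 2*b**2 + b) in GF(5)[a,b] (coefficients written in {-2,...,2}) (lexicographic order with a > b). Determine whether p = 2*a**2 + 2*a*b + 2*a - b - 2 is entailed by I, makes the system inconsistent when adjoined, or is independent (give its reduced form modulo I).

2*a**2 + 2*a*b + 2*a - b - 2 lies in I (it reduces to 0).

First compute the reduced Gröbner basis of I by Buchberger's algorithm.
f_1 = 2*a*b + a + b + 2, LT = a*b.
f_2 = 2*a*b - a + 2*b - 1, LT = a*b.
f_3 = -2*a**2 + 2*a - 2*b**2 + b, LT = a**2.

S(f_1,f_2): lcm = a*b. S = a + 2*b - 1.
  leading term a: no divisor's leading term divides it; move a to the remainder.
  leading term b: no divisor's leading term divides it; move 2*b to the remainder.
  leading term 1: no divisor's leading term divides it; move -1 to the remainder.
  remainder a + 2*b - 1 ≠ 0; add h_4 = a + 2*b - 1 to the basis.

S(f_1,f_3): lcm = a**2*b. S = -2*a**2 - a*b + a - b**3 - 2*b**2.
  leading term a**2: subtract (1)·f_3 from -2*a**2 - a*b + a - b**3 - 2*b**2 → -a*b - a - b**3 - b
  leading term a*b: subtract (2)·f_1 from -a*b - a - b**3 - b → 2*a - b**3 + 2*b + 1
  leading term a: subtract (2)·h_4 from 2*a - b**3 + 2*b + 1 → -b**3 - 2*b - 2
  leading term b**3: no divisor's leading term divides it; move -b**3 to the remainder.
  leading term b: no divisor's leading term divides it; move -2*b to the remainder.
  leading term 1: no divisor's leading term divides it; move -2 to the remainder.
  remainder -b**3 - 2*b - 2 ≠ 0; add h_5 = -b**3 - 2*b - 2 to the basis.

S(f_2,f_3): lcm = a**2*b. S = 2*a**2 + 2*a*b + 2*a - b**3 - 2*b**2.
  leading term a**2: subtract (-1)·f_3 from 2*a**2 + 2*a*b + 2*a - b**3 - 2*b**2 → 2*a*b - a - b**3 + b**2 + b
  leading term a*b: subtract (1)·f_1 from 2*a*b - a - b**3 + b**2 + b → -2*a - b**3 + b**2 - 2
  leading term a: subtract (-2)·h_4 from -2*a - b**3 + b**2 - 2 → -b**3 + b**2 - b + 1
  leading term b**3: subtract (1)·h_5 from -b**3 + b**2 - b + 1 → b**2 + b - 2
  leading term b**2: no divisor's leading term divides it; move b**2 to the remainder.
  leading term b: no divisor's leading term divides it; move b to the remainder.
  leading term 1: no divisor's leading term divides it; move -2 to the remainder.
  remainder b**2 + b - 2 ≠ 0; add h_6 = b**2 + b - 2 to the basis.

The other S-polynomials (S(f_1,h_4), S(f_2,h_4), S(f_3,h_4), S(f_1,h_5), S(f_2,h_5), S(f_3,h_5), S(h_4,h_5), S(f_1,h_6), S(f_2,h_6), S(f_3,h_6), S(h_4,h_6), S(h_5,h_6)) all reduce to 0 modulo the current basis, so we have a Gröbner basis.
Inter-reduce: drop elements whose leading term is divisible by another's, tail-reduce, and make monic.
Reduced Gröbner basis: {a + 2*b - 1, b**2 + b - 2}.
Label its elements g_1 = a + 2*b - 1, g_2 = b**2 + b - 2.

Reduce p = 2*a**2 + 2*a*b + 2*a - b - 2 modulo G:
  leading term a**2: subtract (2*a)·g_1 from 2*a**2 + 2*a*b + 2*a - b - 2 → -2*a*b - a - b - 2
  leading term a*b: subtract (-2*b)·g_1 from -2*a*b - a - b - 2 → -a - b**2 + 2*b - 2
  leading term a: subtract (-1)·g_1 from -a - b**2 + 2*b - 2 → -b**2 - b + 2
  leading term b**2: subtract (-1)·g_2 from -b**2 - b + 2 → 0
  normal form = 0.
Since the normal form is 0, p ∈ I.

Ideal membership is decidable via reduction modulo a Gröbner basis.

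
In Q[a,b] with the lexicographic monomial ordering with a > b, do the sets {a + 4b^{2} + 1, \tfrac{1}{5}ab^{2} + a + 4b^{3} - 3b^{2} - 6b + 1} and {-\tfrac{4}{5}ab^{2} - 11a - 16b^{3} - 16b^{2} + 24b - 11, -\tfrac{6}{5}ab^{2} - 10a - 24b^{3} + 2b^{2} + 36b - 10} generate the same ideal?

Yes, the ideals are equal.

Two ideals are equal iff their reduced Gröbner bases coincide (the reduced basis is unique for a fixed ordering).
Buchberger on the first generating set:
f_1 = a + 4b^{2} + 1, LT = a.
f_2 = \tfrac{1}{5}ab^{2} + a + 4b^{3} - 3b^{2} - 6b + 1, LT = ab^{2}.

S(f_1,f_2): lcm = ab^{2}. S = -5a + 4b^{4} - 20b^{3} + 16b^{2} + 30b - 5.
  leading term a: subtract (-5)·f_1 from -5a + 4b^{4} - 20b^{3} + 16b^{2} + 30b - 5 → 4b^{4} - 20b^{3} + 36b^{2} + 30b
  leading term b^{4}: no divisor's leading term divides it; move 4b^{4} to the remainder.
  leading term b^{3}: no divisor's leading term divides it; move -20b^{3} to the remainder.
  leading term b^{2}: no divisor's leading term divides it; move 36b^{2} to the remainder.
  leading term b: no divisor's leading term divides it; move 30b to the remainder.
  remainder 4b^{4} - 20b^{3} + 36b^{2} + 30b ≠ 0; add g_3 = 4b^{4} - 20b^{3} + 36b^{2} + 30b to the basis.

The other S-polynomials (S(f_1,g_3), S(f_2,g_3)) all reduce to 0 modulo the current basis, so we have a Gröbner basis.
Inter-reduce: drop elements whose leading term is divisible by another's, tail-reduce, and make monic.
Reduced Gröbner basis: {a + 4b^{2} + 1, b^{4} - 5b^{3} + 9b^{2} + \tfrac{15}{2}b}.

Buchberger on the second generating set:
h_1 = -\tfrac{4}{5}ab^{2} - 11a - 16b^{3} - 16b^{2} + 24b - 11, LT = ab^{2}.
h_2 = -\tfrac{6}{5}ab^{2} - 10a - 24b^{3} + 2b^{2} + 36b - 10, LT = ab^{2}.

S(h_1,h_2): lcm = ab^{2}. S = \tfrac{65}{12}a + \tfrac{65}{3}b^{2} + \tfrac{65}{12}.
  leading term a: no divisor's leading term divides it; move \tfrac{65}{12}a to the remainder.
  leading term b^{2}: no divisor's leading term divides it; move \tfrac{65}{3}b^{2} to the remainder.
  leading term 1: no divisor's leading term divides it; move \tfrac{65}{12} to the remainder.
  remainder \tfrac{65}{12}a + \tfrac{65}{3}b^{2} + \tfrac{65}{12} ≠ 0; add k_3 = \tfrac{65}{12}a + \tfrac{65}{3}b^{2} + \tfrac{65}{12} to the basis.

S(h_1,k_3): lcm = ab^{2}. S = \tfrac{55}{4}a - 4b^{4} + 20b^{3} + 19b^{2} - 30b + \tfrac{55}{4}.
  leading term a: subtract (\tfrac{33}{13})·k_3 from \tfrac{55}{4}a - 4b^{4} + 20b^{3} + 19b^{2} - 30b + \tfrac{55}{4} → -4b^{4} + 20b^{3} - 36b^{2} - 30b
  leading term b^{4}: no divisor's leading term divides it; move -4b^{4} to the remainder.
  leading term b^{3}: no divisor's leading term divides it; move 20b^{3} to the remainder.
  leading term b^{2}: no divisor's leading term divides it; move -36b^{2} to the remainder.
  leading term b: no divisor's leading term divides it; move -30b to the remainder.
  remainder -4b^{4} + 20b^{3} - 36b^{2} - 30b ≠ 0; add k_4 = -4b^{4} + 20b^{3} - 36b^{2} - 30b to the basis.

The other S-polynomials (S(h_2,k_3), S(h_1,k_4), S(h_2,k_4), S(k_3,k_4)) all reduce to 0 modulo the current basis, so we have a Gröbner basis.
Inter-reduce: drop elements whose leading term is divisible by another's, tail-reduce, and make monic.
Reduced Gröbner basis: {a + 4b^{2} + 1, b^{4} - 5b^{3} + 9b^{2} + \tfrac{15}{2}b}.

These coincide, so the ideals are equal.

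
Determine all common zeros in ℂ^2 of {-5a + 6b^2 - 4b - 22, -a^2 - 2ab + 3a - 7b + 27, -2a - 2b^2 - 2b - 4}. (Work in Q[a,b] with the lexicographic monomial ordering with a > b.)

Compute a lex Gröbner basis by Buchberger's algorithm.
f_1 = -5a + 6b^2 - 4b - 22, LT = a.
f_2 = -a^2 - 2ab + 3a - 7b + 27, LT = a^2.
f_3 = -2a - 2b^2 - 2b - 4, LT = a.

S(f_1,f_2): lcm = a^2. S = -6/5ab^2 - 6/5ab + 37/5a - 7b + 27.
  leading term ab^2: subtract (6/25b^2)·f_1 from -6/5ab^2 - 6/5ab + 37/5a - 7b + 27 → -6/5ab + 37/5a - 36/25b^4 + 24/25b^3 + 132/25b^2 - 7b + 27
  leading term ab: subtract (6/25b)·f_1 from -6/5ab + 37/5a - 36/25b^4 + 24/25b^3 + 132/25b^2 - 7b + 27 → 37/5a - 36/25b^4 - 12/25b^3 + 156/25b^2 - 43/25b + 27
  leading term a: subtract (-37/25)·f_1 from 37/5a - 36/25b^4 - 12/25b^3 + 156/25b^2 - 43/25b + 27 → -36/25b^4 - 12/25b^3 + 378/25b^2 - 191/25b - 139/25
  leading term b^4: no divisor's leading term divides it; move -36/25b^4 to the remainder.
  leading term b^3: no divisor's leading term divides it; move -12/25b^3 to the remainder.
  leading term b^2: no divisor's leading term divides it; move 378/25b^2 to the remainder.
  leading term b: no divisor's leading term divides it; move -191/25b to the remainder.
  leading term 1: no divisor's leading term divides it; move -139/25 to the remainder.
  remainder -36/25b^4 - 12/25b^3 + 378/25b^2 - 191/25b - 139/25 ≠ 0; add h_4 = -36/25b^4 - 12/25b^3 + 378/25b^2 - 191/25b - 139/25 to the basis.

S(f_1,f_3): lcm = a. S = -11/5b^2 - 1/5b + 12/5.
  leading term b^2: no divisor's leading term divides it; move -11/5b^2 to the remainder.
  leading term b: no divisor's leading term divides it; move -1/5b to the remainder.
  leading term 1: no divisor's leading term divides it; move 12/5 to the remainder.
  remainder -11/5b^2 - 1/5b + 12/5 ≠ 0; add h_5 = -11/5b^2 - 1/5b + 12/5 to the basis.

S(f_2,f_3): lcm = a^2. S = -ab^2 + ab - 5a + 7b - 27.
  leading term ab^2: subtract (1/5b^2)·f_1 from -ab^2 + ab - 5a + 7b - 27 → ab - 5a - 6/5b^4 + 4/5b^3 + 22/5b^2 + 7b - 27
  leading term ab: subtract (-1/5b)·f_1 from ab - 5a - 6/5b^4 + 4/5b^3 + 22/5b^2 + 7b - 27 → -5a - 6/5b^4 + 2b^3 + 18/5b^2 + 13/5b - 27
  leading term a: subtract (1)·f_1 from -5a - 6/5b^4 + 2b^3 + 18/5b^2 + 13/5b - 27 → -6/5b^4 + 2b^3 - 12/5b^2 + 33/5b - 5
  leading term b^4: subtract (5/6)·h_4 from -6/5b^4 + 2b^3 - 12/5b^2 + 33/5b - 5 → 12/5b^3 - 15b^2 + 389/30b - 11/30
  leading term b^3: subtract (-12/11b)·h_5 from 12/5b^3 - 15b^2 + 389/30b - 11/30 → -837/55b^2 + 5143/330b - 11/30
  leading term b^2: subtract (837/121)·h_5 from -837/55b^2 + 5143/330b - 11/30 → 12319/726b - 12319/726
  leading term b: no divisor's leading term divides it; move 12319/726b to the remainder.
  leading term 1: no divisor's leading term divides it; move -12319/726 to the remainder.
  remainder 12319/726b - 12319/726 ≠ 0; add h_6 = 12319/726b - 12319/726 to the basis.

The other S-polynomials (S(f_1,h_4), S(f_2,h_4), S(f_3,h_4), S(f_1,h_5), S(f_2,h_5), S(f_3,h_5), S(h_4,h_5), S(f_1,h_6), S(f_2,h_6), S(f_3,h_6), S(h_4,h_6), S(h_5,h_6)) all reduce to 0 modulo the current basis, so we have a Gröbner basis.
Inter-reduce: drop elements whose leading term is divisible by another's, tail-reduce, and make monic.
Reduced Gröbner basis: {a + 4, b - 1}.

A lex Gröbner basis eliminates variables successively. Here b - 1 depends only on b, with roots {1}; lifting each root through the earlier basis elements recovers the full solutions.
  b = 1: the earlier basis element becomes a + 4 = 0, giving a = -4 — point (-4, 1).

{(-4, 1)}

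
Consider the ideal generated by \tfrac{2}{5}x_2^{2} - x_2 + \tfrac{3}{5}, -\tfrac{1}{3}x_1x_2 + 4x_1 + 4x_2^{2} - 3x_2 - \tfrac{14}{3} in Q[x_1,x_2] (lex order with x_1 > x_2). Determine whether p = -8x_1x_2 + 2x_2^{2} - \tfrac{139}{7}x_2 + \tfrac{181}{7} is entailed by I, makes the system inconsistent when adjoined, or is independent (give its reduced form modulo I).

First compute the reduced Gröbner basis of I by Buchberger's algorithm.
f_1 = \tfrac{2}{5}x_2^{2} - x_2 + \tfrac{3}{5}, LT = x_2^{2}.
f_2 = -\tfrac{1}{3}x_1x_2 + 4x_1 + 4x_2^{2} - 3x_2 - \tfrac{14}{3}, LT = x_1x_2.

S(f_1,f_2): lcm = x_1x_2^{2}. S = \tfrac{19}{2}x_1x_2 + \tfrac{3}{2}x_1 + 12x_2^{3} - 9x_2^{2} - 14x_2.
  leading term x_1x_2: subtract (-\tfrac{57}{2})·f_2 from \tfrac{19}{2}x_1x_2 + \tfrac{3}{2}x_1 + 12x_2^{3} - 9x_2^{2} - 14x_2 → \tfrac{231}{2}x_1 + 12x_2^{3} + 105x_2^{2} - \tfrac{199}{2}x_2 - 133
  leading term x_1: no divisor's leading term divides it; move \tfrac{231}{2}x_1 to the remainder.
  leading term x_2^{3}: subtract (30x_2)·f_1 from 12x_2^{3} + 105x_2^{2} - \tfrac{199}{2}x_2 - 133 → 135x_2^{2} - \tfrac{235}{2}x_2 - 133
  leading term x_2^{2}: subtract (\tfrac{675}{2})·f_1 from 135x_2^{2} - \tfrac{235}{2}x_2 - 133 → 220x_2 - \tfrac{671}{2}
  leading term x_2: no divisor's leading term divides it; move 220x_2 to the remainder.
  leading term 1: no divisor's leading term divides it; move -\tfrac{671}{2} to the remainder.
  remainder \tfrac{231}{2}x_1 + 220x_2 - \tfrac{671}{2} ≠ 0; add h_3 = \tfrac{231}{2}x_1 + 220x_2 - \tfrac{671}{2} to the basis.

The other S-polynomials (S(f_1,h_3), S(f_2,h_3)) all reduce to 0 modulo the current basis, so we have a Gröbner basis.
Inter-reduce: drop elements whose leading term is divisible by another's, tail-reduce, and make monic.
Reduced Gröbner basis: {x_1 + \tfrac{40}{21}x_2 - \tfrac{61}{21}, x_2^{2} - \tfrac{5}{2}x_2 + \tfrac{3}{2}}.
Label its elements g_1 = x_1 + \tfrac{40}{21}x_2 - \tfrac{61}{21}, g_2 = x_2^{2} - \tfrac{5}{2}x_2 + \tfrac{3}{2}.

Reduce p = -8x_1x_2 + 2x_2^{2} - \tfrac{139}{7}x_2 + \tfrac{181}{7} modulo G:
  leading term x_1x_2: subtract (-8x_2)·g_1 from -8x_1x_2 + 2x_2^{2} - \tfrac{139}{7}x_2 + \tfrac{181}{7} → \tfrac{362}{21}x_2^{2} - \tfrac{905}{21}x_2 + \tfrac{181}{7}
  leading term x_2^{2}: subtract (\tfrac{362}{21})·g_2 from \tfrac{362}{21}x_2^{2} - \tfrac{905}{21}x_2 + \tfrac{181}{7} → 0
  normal form = 0.
Since the normal form is 0, p ∈ I.

-8x_1x_2 + 2x_2^{2} - \tfrac{139}{7}x_2 + \tfrac{181}{7} lies in I (it reduces to 0).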